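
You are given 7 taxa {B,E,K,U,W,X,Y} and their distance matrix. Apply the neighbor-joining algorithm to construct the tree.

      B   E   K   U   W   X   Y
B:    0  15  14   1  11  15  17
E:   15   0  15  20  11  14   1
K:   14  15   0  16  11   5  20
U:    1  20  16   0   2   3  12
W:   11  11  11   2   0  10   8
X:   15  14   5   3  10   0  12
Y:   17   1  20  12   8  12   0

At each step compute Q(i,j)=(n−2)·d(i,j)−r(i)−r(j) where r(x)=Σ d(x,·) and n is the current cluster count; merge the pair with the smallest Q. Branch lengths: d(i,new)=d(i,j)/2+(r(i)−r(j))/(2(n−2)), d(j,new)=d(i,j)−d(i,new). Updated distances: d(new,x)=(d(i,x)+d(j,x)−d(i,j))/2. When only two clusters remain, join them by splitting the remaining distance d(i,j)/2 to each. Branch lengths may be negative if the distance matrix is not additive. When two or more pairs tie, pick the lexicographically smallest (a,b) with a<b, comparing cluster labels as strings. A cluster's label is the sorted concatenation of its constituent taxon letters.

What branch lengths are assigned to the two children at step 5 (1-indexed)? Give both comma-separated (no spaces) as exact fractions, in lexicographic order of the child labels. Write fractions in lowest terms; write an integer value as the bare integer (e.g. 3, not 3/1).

iteration 1: select E,Y (d=1, Q=-141); attach at lengths (11/10, -1/10); label the merged cluster EY
  updated: d(B,EY)=31/2, d(EY,K)=17, d(EY,U)=31/2, d(EY,W)=9, d(EY,X)=25/2
iteration 2: select B,U (d=1, Q=-90); attach at lengths (23/8, -15/8); label the merged cluster BU
  updated: d(BU,EY)=15, d(BU,K)=29/2, d(BU,W)=6, d(BU,X)=17/2
iteration 3: select K,X (d=5, Q=-137/2); attach at lengths (53/12, 7/12); label the merged cluster KX
  updated: d(BU,KX)=9, d(EY,KX)=49/4, d(KX,W)=8
iteration 4: select BU,KX (d=9, Q=-165/4); attach at lengths (75/16, 69/16); label the merged cluster BKUX
  updated: d(BKUX,EY)=73/8, d(BKUX,W)=5/2
iteration 5: select BKUX,EY (d=73/8, Q=-165/8); attach at lengths (21/16, 125/16); label the merged cluster BEKUXY
  updated: d(BEKUXY,W)=19/16
iteration 6: select BEKUXY,W (d=19/16); attach at lengths (19/32, 19/32); label the merged cluster BEKUWXY
final tree: ((((B:23/8,U:-15/8):75/16,(K:53/12,X:7/12):69/16):21/16,(E:11/10,Y:-1/10):125/16):19/32,W:19/32)
total length: 421/16

21/16,125/16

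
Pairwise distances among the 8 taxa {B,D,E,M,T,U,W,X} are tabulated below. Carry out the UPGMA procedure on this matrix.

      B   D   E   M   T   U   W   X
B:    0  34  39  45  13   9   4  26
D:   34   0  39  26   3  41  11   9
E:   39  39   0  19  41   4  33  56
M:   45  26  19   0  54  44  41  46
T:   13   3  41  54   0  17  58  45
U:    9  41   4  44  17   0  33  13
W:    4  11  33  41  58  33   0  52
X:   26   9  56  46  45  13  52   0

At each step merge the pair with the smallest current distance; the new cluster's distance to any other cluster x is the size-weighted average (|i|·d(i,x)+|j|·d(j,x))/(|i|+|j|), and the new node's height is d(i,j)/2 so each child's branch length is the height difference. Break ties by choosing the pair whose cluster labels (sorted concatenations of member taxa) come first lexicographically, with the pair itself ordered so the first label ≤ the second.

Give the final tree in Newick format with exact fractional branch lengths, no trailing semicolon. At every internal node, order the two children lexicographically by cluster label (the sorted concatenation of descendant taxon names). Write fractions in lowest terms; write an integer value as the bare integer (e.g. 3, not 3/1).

((((B:2,W:2):49/4,(E:2,U:2):49/4):59/24,((D:3/2,T:3/2):12,X:27/2):77/24):493/168,M:275/14)

step 1: merge (D,T) at d=3; branch lengths D→3/2, T→3/2; new cluster DT
  updated: d(B,DT)=47/2, d(DT,E)=40, d(DT,M)=40, d(DT,U)=29, d(DT,W)=69/2, d(DT,X)=27
step 2: merge (B,W) at d=4; branch lengths B→2, W→2; new cluster BW
  updated: d(BW,DT)=29, d(BW,E)=36, d(BW,M)=43, d(BW,U)=21, d(BW,X)=39
step 3: merge (E,U) at d=4; branch lengths E→2, U→2; new cluster EU
  updated: d(BW,EU)=57/2, d(DT,EU)=69/2, d(EU,M)=63/2, d(EU,X)=69/2
step 4: merge (DT,X) at d=27; branch lengths DT→12, X→27/2; new cluster DTX
  updated: d(BW,DTX)=97/3, d(DTX,EU)=69/2, d(DTX,M)=42
step 5: merge (BW,EU) at d=57/2; branch lengths BW→49/4, EU→49/4; new cluster BEUW
  updated: d(BEUW,DTX)=401/12, d(BEUW,M)=149/4
step 6: merge (BEUW,DTX) at d=401/12; branch lengths BEUW→59/24, DTX→77/24; new cluster BDETUWX
  updated: d(BDETUWX,M)=275/7
step 7: merge (BDETUWX,M) at d=275/7; branch lengths BDETUWX→493/168, M→275/14; new cluster BDEMTUWX
final tree: ((((B:2,W:2):49/4,(E:2,U:2):49/4):59/24,((D:3/2,T:3/2):12,X:27/2):77/24):493/168,M:275/14)
total length: 14993/168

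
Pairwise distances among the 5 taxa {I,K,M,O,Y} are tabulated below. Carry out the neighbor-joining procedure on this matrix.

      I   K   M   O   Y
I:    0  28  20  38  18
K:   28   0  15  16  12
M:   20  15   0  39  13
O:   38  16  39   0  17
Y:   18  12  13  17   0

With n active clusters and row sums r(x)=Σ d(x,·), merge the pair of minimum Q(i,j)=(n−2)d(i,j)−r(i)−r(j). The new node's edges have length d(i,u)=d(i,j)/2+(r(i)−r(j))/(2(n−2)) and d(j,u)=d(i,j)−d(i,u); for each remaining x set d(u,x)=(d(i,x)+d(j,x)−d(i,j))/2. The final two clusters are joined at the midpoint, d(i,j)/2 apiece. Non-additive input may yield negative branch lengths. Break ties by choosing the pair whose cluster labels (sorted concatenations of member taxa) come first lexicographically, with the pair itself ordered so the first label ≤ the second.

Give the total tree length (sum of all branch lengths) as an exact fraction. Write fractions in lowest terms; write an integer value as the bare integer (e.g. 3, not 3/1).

48

iteration 1: select K,O (d=16, Q=-133); attach at lengths (3/2, 29/2); label the merged cluster KO
  updated: d(I,KO)=25, d(KO,M)=19, d(KO,Y)=13/2
iteration 2: select I,M (d=20, Q=-75); attach at lengths (51/4, 29/4); label the merged cluster IM
  updated: d(IM,KO)=12, d(IM,Y)=11/2
iteration 3: select IM,KO (d=12, Q=-24); attach at lengths (11/2, 13/2); label the merged cluster IKMO
  updated: d(IKMO,Y)=0
iteration 4: select IKMO,Y (d=0); attach at lengths (0, 0); label the merged cluster IKMOY
final tree: (((I:51/4,M:29/4):11/2,(K:3/2,O:29/2):13/2):0,Y:0)
total length: 48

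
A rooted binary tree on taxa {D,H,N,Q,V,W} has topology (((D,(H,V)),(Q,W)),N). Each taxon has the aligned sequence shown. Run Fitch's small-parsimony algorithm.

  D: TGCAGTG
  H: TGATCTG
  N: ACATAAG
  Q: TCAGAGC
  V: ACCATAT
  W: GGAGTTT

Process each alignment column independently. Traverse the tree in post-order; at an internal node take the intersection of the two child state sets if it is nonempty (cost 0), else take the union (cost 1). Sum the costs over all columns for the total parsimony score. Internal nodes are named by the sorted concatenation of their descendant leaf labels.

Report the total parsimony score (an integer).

21

[col 0] HV: children H:{T}, V:{A} ∪→ {A,T}; cost 1
[col 0] DHV: children D:{T}, HV:{A,T} ∩→ {T}; cost 0
[col 0] QW: children Q:{T}, W:{G} ∪→ {G,T}; cost 1
[col 0] DHQVW: children DHV:{T}, QW:{G,T} ∩→ {T}; cost 0
[col 0] DHNQVW: children DHQVW:{T}, N:{A} ∪→ {A,T}; cost 1
[col 1] HV: children H:{G}, V:{C} ∪→ {C,G}; cost 1
[col 1] DHV: children D:{G}, HV:{C,G} ∩→ {G}; cost 0
[col 1] QW: children Q:{C}, W:{G} ∪→ {C,G}; cost 1
[col 1] DHQVW: children DHV:{G}, QW:{C,G} ∩→ {G}; cost 0
[col 1] DHNQVW: children DHQVW:{G}, N:{C} ∪→ {C,G}; cost 1
[col 2] HV: children H:{A}, V:{C} ∪→ {A,C}; cost 1
[col 2] DHV: children D:{C}, HV:{A,C} ∩→ {C}; cost 0
[col 2] QW: children Q:{A}, W:{A} ∩→ {A}; cost 0
[col 2] DHQVW: children DHV:{C}, QW:{A} ∪→ {A,C}; cost 1
[col 2] DHNQVW: children DHQVW:{A,C}, N:{A} ∩→ {A}; cost 0
[col 3] HV: children H:{T}, V:{A} ∪→ {A,T}; cost 1
[col 3] DHV: children D:{A}, HV:{A,T} ∩→ {A}; cost 0
[col 3] QW: children Q:{G}, W:{G} ∩→ {G}; cost 0
[col 3] DHQVW: children DHV:{A}, QW:{G} ∪→ {A,G}; cost 1
[col 3] DHNQVW: children DHQVW:{A,G}, N:{T} ∪→ {A,G,T}; cost 1
[col 4] HV: children H:{C}, V:{T} ∪→ {C,T}; cost 1
[col 4] DHV: children D:{G}, HV:{C,T} ∪→ {C,G,T}; cost 1
[col 4] QW: children Q:{A}, W:{T} ∪→ {A,T}; cost 1
[col 4] DHQVW: children DHV:{C,G,T}, QW:{A,T} ∩→ {T}; cost 0
[col 4] DHNQVW: children DHQVW:{T}, N:{A} ∪→ {A,T}; cost 1
[col 5] HV: children H:{T}, V:{A} ∪→ {A,T}; cost 1
[col 5] DHV: children D:{T}, HV:{A,T} ∩→ {T}; cost 0
[col 5] QW: children Q:{G}, W:{T} ∪→ {G,T}; cost 1
[col 5] DHQVW: children DHV:{T}, QW:{G,T} ∩→ {T}; cost 0
[col 5] DHNQVW: children DHQVW:{T}, N:{A} ∪→ {A,T}; cost 1
[col 6] HV: children H:{G}, V:{T} ∪→ {G,T}; cost 1
[col 6] DHV: children D:{G}, HV:{G,T} ∩→ {G}; cost 0
[col 6] QW: children Q:{C}, W:{T} ∪→ {C,T}; cost 1
[col 6] DHQVW: children DHV:{G}, QW:{C,T} ∪→ {C,G,T}; cost 1
[col 6] DHNQVW: children DHQVW:{C,G,T}, N:{G} ∩→ {G}; cost 0
per-site changes: [3, 3, 2, 3, 4, 3, 3]; total = 21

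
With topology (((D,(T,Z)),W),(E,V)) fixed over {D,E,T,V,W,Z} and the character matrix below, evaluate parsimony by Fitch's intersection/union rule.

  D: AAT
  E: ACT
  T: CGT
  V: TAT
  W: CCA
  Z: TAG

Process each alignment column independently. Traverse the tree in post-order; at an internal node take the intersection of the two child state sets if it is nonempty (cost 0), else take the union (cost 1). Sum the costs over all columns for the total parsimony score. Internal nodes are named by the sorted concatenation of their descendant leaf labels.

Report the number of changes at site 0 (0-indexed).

[col 0] TZ: children T:{C}, Z:{T} ∪→ {C,T}; cost 1
[col 0] DTZ: children D:{A}, TZ:{C,T} ∪→ {A,C,T}; cost 1
[col 0] DTWZ: children DTZ:{A,C,T}, W:{C} ∩→ {C}; cost 0
[col 0] EV: children E:{A}, V:{T} ∪→ {A,T}; cost 1
[col 0] DETVWZ: children DTWZ:{C}, EV:{A,T} ∪→ {A,C,T}; cost 1
[col 1] TZ: children T:{G}, Z:{A} ∪→ {A,G}; cost 1
[col 1] DTZ: children D:{A}, TZ:{A,G} ∩→ {A}; cost 0
[col 1] DTWZ: children DTZ:{A}, W:{C} ∪→ {A,C}; cost 1
[col 1] EV: children E:{C}, V:{A} ∪→ {A,C}; cost 1
[col 1] DETVWZ: children DTWZ:{A,C}, EV:{A,C} ∩→ {A,C}; cost 0
[col 2] TZ: children T:{T}, Z:{G} ∪→ {G,T}; cost 1
[col 2] DTZ: children D:{T}, TZ:{G,T} ∩→ {T}; cost 0
[col 2] DTWZ: children DTZ:{T}, W:{A} ∪→ {A,T}; cost 1
[col 2] EV: children E:{T}, V:{T} ∩→ {T}; cost 0
[col 2] DETVWZ: children DTWZ:{A,T}, EV:{T} ∩→ {T}; cost 0
per-site changes: [4, 3, 2]; total = 9

4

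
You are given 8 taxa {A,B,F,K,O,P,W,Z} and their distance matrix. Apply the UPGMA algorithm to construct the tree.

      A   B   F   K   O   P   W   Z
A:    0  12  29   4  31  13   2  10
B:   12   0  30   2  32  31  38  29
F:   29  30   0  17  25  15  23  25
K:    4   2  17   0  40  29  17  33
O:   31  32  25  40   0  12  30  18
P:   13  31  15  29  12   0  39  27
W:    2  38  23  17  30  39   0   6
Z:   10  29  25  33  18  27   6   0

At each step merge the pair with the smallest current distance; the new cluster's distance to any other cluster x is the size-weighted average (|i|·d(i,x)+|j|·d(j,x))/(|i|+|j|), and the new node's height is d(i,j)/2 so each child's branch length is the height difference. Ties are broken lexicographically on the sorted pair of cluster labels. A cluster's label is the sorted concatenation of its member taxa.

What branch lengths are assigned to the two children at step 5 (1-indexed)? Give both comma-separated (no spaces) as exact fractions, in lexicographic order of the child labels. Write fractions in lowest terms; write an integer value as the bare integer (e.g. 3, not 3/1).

10,4

iteration 1: select A,W (d=2); attach at lengths (1, 1); label the merged cluster AW
  updated: d(AW,B)=25, d(AW,F)=26, d(AW,K)=21/2, d(AW,O)=61/2, d(AW,P)=26, d(AW,Z)=8
iteration 2: select B,K (d=2); attach at lengths (1, 1); label the merged cluster BK
  updated: d(AW,BK)=71/4, d(BK,F)=47/2, d(BK,O)=36, d(BK,P)=30, d(BK,Z)=31
iteration 3: select AW,Z (d=8); attach at lengths (3, 4); label the merged cluster AWZ
  updated: d(AWZ,BK)=133/6, d(AWZ,F)=77/3, d(AWZ,O)=79/3, d(AWZ,P)=79/3
iteration 4: select O,P (d=12); attach at lengths (6, 6); label the merged cluster OP
  updated: d(AWZ,OP)=79/3, d(BK,OP)=33, d(F,OP)=20
iteration 5: select F,OP (d=20); attach at lengths (10, 4); label the merged cluster FOP
  updated: d(AWZ,FOP)=235/9, d(BK,FOP)=179/6
iteration 6: select AWZ,BK (d=133/6); attach at lengths (85/12, 121/12); label the merged cluster ABKWZ
  updated: d(ABKWZ,FOP)=138/5
iteration 7: select ABKWZ,FOP (d=138/5); attach at lengths (163/60, 19/5); label the merged cluster ABFKOPWZ
final tree: ((((A:1,W:1):3,Z:4):85/12,(B:1,K:1):121/12):163/60,(F:10,(O:6,P:6):4):19/5)
total length: 3641/60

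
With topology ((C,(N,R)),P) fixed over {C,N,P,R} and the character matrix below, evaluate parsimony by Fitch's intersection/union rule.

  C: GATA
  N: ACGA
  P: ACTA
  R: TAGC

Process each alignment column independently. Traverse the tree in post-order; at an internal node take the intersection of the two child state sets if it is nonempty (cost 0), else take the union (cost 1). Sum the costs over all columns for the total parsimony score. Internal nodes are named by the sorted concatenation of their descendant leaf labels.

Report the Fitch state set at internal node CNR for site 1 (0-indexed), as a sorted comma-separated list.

site 0, node NR: N={A} ∪ R={T} → {A,T} (+1)
site 0, node CNR: C={G} ∪ NR={A,T} → {A,G,T} (+1)
site 0, node CNPR: CNR={A,G,T} ∩ P={A} → {A} (+0)
site 1, node NR: N={C} ∪ R={A} → {A,C} (+1)
site 1, node CNR: C={A} ∩ NR={A,C} → {A} (+0)
site 1, node CNPR: CNR={A} ∪ P={C} → {A,C} (+1)
site 2, node NR: N={G} ∩ R={G} → {G} (+0)
site 2, node CNR: C={T} ∪ NR={G} → {G,T} (+1)
site 2, node CNPR: CNR={G,T} ∩ P={T} → {T} (+0)
site 3, node NR: N={A} ∪ R={C} → {A,C} (+1)
site 3, node CNR: C={A} ∩ NR={A,C} → {A} (+0)
site 3, node CNPR: CNR={A} ∩ P={A} → {A} (+0)
per-site changes: [2, 2, 1, 1]; total = 6

A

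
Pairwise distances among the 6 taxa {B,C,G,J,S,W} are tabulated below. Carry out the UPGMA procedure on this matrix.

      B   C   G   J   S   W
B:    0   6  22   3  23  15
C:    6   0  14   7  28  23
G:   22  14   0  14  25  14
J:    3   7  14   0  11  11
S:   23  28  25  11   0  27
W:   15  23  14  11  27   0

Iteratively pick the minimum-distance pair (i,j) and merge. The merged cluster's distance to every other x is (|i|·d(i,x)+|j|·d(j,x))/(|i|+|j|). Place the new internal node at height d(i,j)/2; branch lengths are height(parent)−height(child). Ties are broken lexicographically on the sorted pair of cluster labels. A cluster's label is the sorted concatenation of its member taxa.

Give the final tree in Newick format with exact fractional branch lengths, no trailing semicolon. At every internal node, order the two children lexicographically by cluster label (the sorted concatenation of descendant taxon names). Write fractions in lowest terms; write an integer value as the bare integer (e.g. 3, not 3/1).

((((B:3/2,J:3/2):7/4,C:13/4):5,(G:7,W:7):5/4):63/20,S:57/5)

step 1: merge (B,J) at d=3; branch lengths B→3/2, J→3/2; new cluster BJ
  updated: d(BJ,C)=13/2, d(BJ,G)=18, d(BJ,S)=17, d(BJ,W)=13
step 2: merge (BJ,C) at d=13/2; branch lengths BJ→7/4, C→13/4; new cluster BCJ
  updated: d(BCJ,G)=50/3, d(BCJ,S)=62/3, d(BCJ,W)=49/3
step 3: merge (G,W) at d=14; branch lengths G→7, W→7; new cluster GW
  updated: d(BCJ,GW)=33/2, d(GW,S)=26
step 4: merge (BCJ,GW) at d=33/2; branch lengths BCJ→5, GW→5/4; new cluster BCGJW
  updated: d(BCGJW,S)=114/5
step 5: merge (BCGJW,S) at d=114/5; branch lengths BCGJW→63/20, S→57/5; new cluster BCGJSW
final tree: ((((B:3/2,J:3/2):7/4,C:13/4):5,(G:7,W:7):5/4):63/20,S:57/5)
total length: 214/5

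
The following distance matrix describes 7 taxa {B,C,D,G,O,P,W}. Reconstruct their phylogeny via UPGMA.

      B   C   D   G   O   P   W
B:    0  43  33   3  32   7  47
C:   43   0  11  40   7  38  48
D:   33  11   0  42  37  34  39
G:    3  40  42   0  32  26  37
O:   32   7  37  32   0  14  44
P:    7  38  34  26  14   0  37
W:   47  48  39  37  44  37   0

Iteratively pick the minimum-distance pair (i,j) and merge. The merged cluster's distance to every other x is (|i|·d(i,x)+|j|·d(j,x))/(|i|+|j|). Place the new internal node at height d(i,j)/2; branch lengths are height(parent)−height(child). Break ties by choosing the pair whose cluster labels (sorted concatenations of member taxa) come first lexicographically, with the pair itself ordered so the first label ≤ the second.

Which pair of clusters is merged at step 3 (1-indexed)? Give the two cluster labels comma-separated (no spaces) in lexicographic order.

BG,P

iteration 1: select B,G (d=3); attach at lengths (3/2, 3/2); label the merged cluster BG
  updated: d(BG,C)=83/2, d(BG,D)=75/2, d(BG,O)=32, d(BG,P)=33/2, d(BG,W)=42
iteration 2: select C,O (d=7); attach at lengths (7/2, 7/2); label the merged cluster CO
  updated: d(BG,CO)=147/4, d(CO,D)=24, d(CO,P)=26, d(CO,W)=46
iteration 3: select BG,P (d=33/2); attach at lengths (27/4, 33/4); label the merged cluster BGP
  updated: d(BGP,CO)=199/6, d(BGP,D)=109/3, d(BGP,W)=121/3
iteration 4: select CO,D (d=24); attach at lengths (17/2, 12); label the merged cluster CDO
  updated: d(BGP,CDO)=308/9, d(CDO,W)=131/3
iteration 5: select BGP,CDO (d=308/9); attach at lengths (319/36, 46/9); label the merged cluster BCDGOP
  updated: d(BCDGOP,W)=42
iteration 6: select BCDGOP,W (d=42); attach at lengths (35/9, 21); label the merged cluster BCDGOPW
final tree: ((((B:3/2,G:3/2):27/4,P:33/4):319/36,((C:7/2,O:7/2):17/2,D:12):46/9):35/9,W:21)
total length: 3037/36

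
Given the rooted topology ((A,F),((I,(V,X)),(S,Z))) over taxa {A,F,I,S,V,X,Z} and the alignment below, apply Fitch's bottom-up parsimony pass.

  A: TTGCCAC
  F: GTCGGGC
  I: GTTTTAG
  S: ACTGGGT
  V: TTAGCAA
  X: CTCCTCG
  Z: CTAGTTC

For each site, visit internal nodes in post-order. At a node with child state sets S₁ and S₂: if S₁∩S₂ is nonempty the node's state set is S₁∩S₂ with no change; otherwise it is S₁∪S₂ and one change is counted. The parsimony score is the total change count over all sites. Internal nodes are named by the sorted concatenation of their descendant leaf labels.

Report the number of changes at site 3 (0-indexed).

3

AF@0: {T} ∪ {G} = {G,T} (union, +1)
VX@0: {T} ∪ {C} = {C,T} (union, +1)
IVX@0: {G} ∪ {C,T} = {C,G,T} (union, +1)
SZ@0: {A} ∪ {C} = {A,C} (union, +1)
ISVXZ@0: {C,G,T} ∩ {A,C} = {C} (intersection, +0)
AFISVXZ@0: {G,T} ∪ {C} = {C,G,T} (union, +1)
AF@1: {T} ∩ {T} = {T} (intersection, +0)
VX@1: {T} ∩ {T} = {T} (intersection, +0)
IVX@1: {T} ∩ {T} = {T} (intersection, +0)
SZ@1: {C} ∪ {T} = {C,T} (union, +1)
ISVXZ@1: {T} ∩ {C,T} = {T} (intersection, +0)
AFISVXZ@1: {T} ∩ {T} = {T} (intersection, +0)
AF@2: {G} ∪ {C} = {C,G} (union, +1)
VX@2: {A} ∪ {C} = {A,C} (union, +1)
IVX@2: {T} ∪ {A,C} = {A,C,T} (union, +1)
SZ@2: {T} ∪ {A} = {A,T} (union, +1)
ISVXZ@2: {A,C,T} ∩ {A,T} = {A,T} (intersection, +0)
AFISVXZ@2: {C,G} ∪ {A,T} = {A,C,G,T} (union, +1)
AF@3: {C} ∪ {G} = {C,G} (union, +1)
VX@3: {G} ∪ {C} = {C,G} (union, +1)
IVX@3: {T} ∪ {C,G} = {C,G,T} (union, +1)
SZ@3: {G} ∩ {G} = {G} (intersection, +0)
ISVXZ@3: {C,G,T} ∩ {G} = {G} (intersection, +0)
AFISVXZ@3: {C,G} ∩ {G} = {G} (intersection, +0)
AF@4: {C} ∪ {G} = {C,G} (union, +1)
VX@4: {C} ∪ {T} = {C,T} (union, +1)
IVX@4: {T} ∩ {C,T} = {T} (intersection, +0)
SZ@4: {G} ∪ {T} = {G,T} (union, +1)
ISVXZ@4: {T} ∩ {G,T} = {T} (intersection, +0)
AFISVXZ@4: {C,G} ∪ {T} = {C,G,T} (union, +1)
AF@5: {A} ∪ {G} = {A,G} (union, +1)
VX@5: {A} ∪ {C} = {A,C} (union, +1)
IVX@5: {A} ∩ {A,C} = {A} (intersection, +0)
SZ@5: {G} ∪ {T} = {G,T} (union, +1)
ISVXZ@5: {A} ∪ {G,T} = {A,G,T} (union, +1)
AFISVXZ@5: {A,G} ∩ {A,G,T} = {A,G} (intersection, +0)
AF@6: {C} ∩ {C} = {C} (intersection, +0)
VX@6: {A} ∪ {G} = {A,G} (union, +1)
IVX@6: {G} ∩ {A,G} = {G} (intersection, +0)
SZ@6: {T} ∪ {C} = {C,T} (union, +1)
ISVXZ@6: {G} ∪ {C,T} = {C,G,T} (union, +1)
AFISVXZ@6: {C} ∩ {C,G,T} = {C} (intersection, +0)
per-site changes: [5, 1, 5, 3, 4, 4, 3]; total = 25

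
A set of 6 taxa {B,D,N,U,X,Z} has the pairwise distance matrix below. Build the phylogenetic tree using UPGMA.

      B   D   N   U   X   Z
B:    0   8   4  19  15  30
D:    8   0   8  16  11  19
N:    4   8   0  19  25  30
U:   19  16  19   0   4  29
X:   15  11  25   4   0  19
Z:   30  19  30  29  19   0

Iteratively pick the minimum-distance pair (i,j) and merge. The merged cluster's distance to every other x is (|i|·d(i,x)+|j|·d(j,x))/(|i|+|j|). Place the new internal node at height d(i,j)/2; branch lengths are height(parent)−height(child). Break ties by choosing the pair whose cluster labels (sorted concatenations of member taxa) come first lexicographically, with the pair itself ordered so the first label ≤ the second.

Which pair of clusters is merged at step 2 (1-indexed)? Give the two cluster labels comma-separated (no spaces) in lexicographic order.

step 1: merge (B,N) at d=4; branch lengths B→2, N→2; new cluster BN
  updated: d(BN,D)=8, d(BN,U)=19, d(BN,X)=20, d(BN,Z)=30
step 2: merge (U,X) at d=4; branch lengths U→2, X→2; new cluster UX
  updated: d(BN,UX)=39/2, d(D,UX)=27/2, d(UX,Z)=24
step 3: merge (BN,D) at d=8; branch lengths BN→2, D→4; new cluster BDN
  updated: d(BDN,UX)=35/2, d(BDN,Z)=79/3
step 4: merge (BDN,UX) at d=35/2; branch lengths BDN→19/4, UX→27/4; new cluster BDNUX
  updated: d(BDNUX,Z)=127/5
step 5: merge (BDNUX,Z) at d=127/5; branch lengths BDNUX→79/20, Z→127/10; new cluster BDNUXZ
final tree: ((((B:2,N:2):2,D:4):19/4,(U:2,X:2):27/4):79/20,Z:127/10)
total length: 843/20

U,X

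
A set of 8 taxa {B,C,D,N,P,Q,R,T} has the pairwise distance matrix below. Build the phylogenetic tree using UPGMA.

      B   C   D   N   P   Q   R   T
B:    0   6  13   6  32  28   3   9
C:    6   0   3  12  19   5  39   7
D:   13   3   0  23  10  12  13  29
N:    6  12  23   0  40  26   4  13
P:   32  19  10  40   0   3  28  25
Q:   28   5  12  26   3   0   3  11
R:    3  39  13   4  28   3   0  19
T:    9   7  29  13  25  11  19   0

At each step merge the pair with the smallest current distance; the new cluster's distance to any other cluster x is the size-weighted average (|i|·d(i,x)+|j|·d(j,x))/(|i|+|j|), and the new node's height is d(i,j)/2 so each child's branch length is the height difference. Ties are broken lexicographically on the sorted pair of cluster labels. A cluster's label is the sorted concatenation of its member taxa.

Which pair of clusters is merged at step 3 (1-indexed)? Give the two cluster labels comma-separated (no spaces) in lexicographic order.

iteration 1: select B,R (d=3); attach at lengths (3/2, 3/2); label the merged cluster BR
  updated: d(BR,C)=45/2, d(BR,D)=13, d(BR,N)=5, d(BR,P)=30, d(BR,Q)=31/2, d(BR,T)=14
iteration 2: select C,D (d=3); attach at lengths (3/2, 3/2); label the merged cluster CD
  updated: d(BR,CD)=71/4, d(CD,N)=35/2, d(CD,P)=29/2, d(CD,Q)=17/2, d(CD,T)=18
iteration 3: select P,Q (d=3); attach at lengths (3/2, 3/2); label the merged cluster PQ
  updated: d(BR,PQ)=91/4, d(CD,PQ)=23/2, d(N,PQ)=33, d(PQ,T)=18
iteration 4: select BR,N (d=5); attach at lengths (1, 5/2); label the merged cluster BNR
  updated: d(BNR,CD)=53/3, d(BNR,PQ)=157/6, d(BNR,T)=41/3
iteration 5: select CD,PQ (d=23/2); attach at lengths (17/4, 17/4); label the merged cluster CDPQ
  updated: d(BNR,CDPQ)=263/12, d(CDPQ,T)=18
iteration 6: select BNR,T (d=41/3); attach at lengths (13/3, 41/6); label the merged cluster BNRT
  updated: d(BNRT,CDPQ)=335/16
iteration 7: select BNRT,CDPQ (d=335/16); attach at lengths (349/96, 151/32); label the merged cluster BCDNPQRT
final tree: ((((B:3/2,R:3/2):1,N:5/2):13/3,T:41/6):349/96,((C:3/2,D:3/2):17/4,(P:3/2,Q:3/2):17/4):151/32)
total length: 1945/48

P,Q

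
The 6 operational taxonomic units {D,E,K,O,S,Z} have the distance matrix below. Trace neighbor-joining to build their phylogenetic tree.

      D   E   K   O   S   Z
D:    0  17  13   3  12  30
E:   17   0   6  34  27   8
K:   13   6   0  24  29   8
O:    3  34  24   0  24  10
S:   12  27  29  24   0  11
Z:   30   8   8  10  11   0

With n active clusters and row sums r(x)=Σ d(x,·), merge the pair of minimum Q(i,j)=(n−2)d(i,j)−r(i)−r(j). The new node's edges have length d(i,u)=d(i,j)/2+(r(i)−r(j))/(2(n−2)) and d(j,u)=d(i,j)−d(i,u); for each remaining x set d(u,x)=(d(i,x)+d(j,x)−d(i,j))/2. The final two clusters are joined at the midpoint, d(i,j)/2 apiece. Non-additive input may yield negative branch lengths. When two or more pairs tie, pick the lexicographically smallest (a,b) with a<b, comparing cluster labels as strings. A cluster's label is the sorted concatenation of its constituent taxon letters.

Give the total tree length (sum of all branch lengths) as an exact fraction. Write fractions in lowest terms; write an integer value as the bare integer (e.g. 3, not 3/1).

151/4

iteration 1: select D,O (d=3, Q=-158); attach at lengths (-1, 4); label the merged cluster DO
  updated: d(DO,E)=24, d(DO,K)=17, d(DO,S)=33/2, d(DO,Z)=37/2
iteration 2: select DO,S (d=33/2, Q=-110); attach at lengths (7, 19/2); label the merged cluster DOS
  updated: d(DOS,E)=69/4, d(DOS,K)=59/4, d(DOS,Z)=13/2
iteration 3: select DOS,Z (d=13/2, Q=-48); attach at lengths (29/4, -3/4); label the merged cluster DOSZ
  updated: d(DOSZ,E)=75/8, d(DOSZ,K)=65/8
iteration 4: select DOSZ,E (d=75/8, Q=-47/2); attach at lengths (23/4, 29/8); label the merged cluster DEOSZ
  updated: d(DEOSZ,K)=19/8
iteration 5: select DEOSZ,K (d=19/8); attach at lengths (19/16, 19/16); label the merged cluster DEKOSZ
final tree: (((((D:-1,O:4):7,S:19/2):29/4,Z:-3/4):23/4,E:29/8):19/16,K:19/16)
total length: 151/4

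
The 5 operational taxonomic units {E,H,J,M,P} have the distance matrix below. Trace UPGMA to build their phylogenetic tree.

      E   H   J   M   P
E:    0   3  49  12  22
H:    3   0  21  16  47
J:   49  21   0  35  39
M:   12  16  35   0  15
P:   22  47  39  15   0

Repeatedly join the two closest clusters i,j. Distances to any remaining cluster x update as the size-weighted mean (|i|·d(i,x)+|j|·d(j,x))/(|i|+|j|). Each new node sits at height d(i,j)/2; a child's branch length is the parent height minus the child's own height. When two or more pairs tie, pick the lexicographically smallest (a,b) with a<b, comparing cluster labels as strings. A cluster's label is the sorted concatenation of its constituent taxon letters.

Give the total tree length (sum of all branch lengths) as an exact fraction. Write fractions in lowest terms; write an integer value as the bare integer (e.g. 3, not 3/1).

iteration 1: select E,H (d=3); attach at lengths (3/2, 3/2); label the merged cluster EH
  updated: d(EH,J)=35, d(EH,M)=14, d(EH,P)=69/2
iteration 2: select EH,M (d=14); attach at lengths (11/2, 7); label the merged cluster EHM
  updated: d(EHM,J)=35, d(EHM,P)=28
iteration 3: select EHM,P (d=28); attach at lengths (7, 14); label the merged cluster EHMP
  updated: d(EHMP,J)=36
iteration 4: select EHMP,J (d=36); attach at lengths (4, 18); label the merged cluster EHJMP
final tree: ((((E:3/2,H:3/2):11/2,M:7):7,P:14):4,J:18)
total length: 117/2

117/2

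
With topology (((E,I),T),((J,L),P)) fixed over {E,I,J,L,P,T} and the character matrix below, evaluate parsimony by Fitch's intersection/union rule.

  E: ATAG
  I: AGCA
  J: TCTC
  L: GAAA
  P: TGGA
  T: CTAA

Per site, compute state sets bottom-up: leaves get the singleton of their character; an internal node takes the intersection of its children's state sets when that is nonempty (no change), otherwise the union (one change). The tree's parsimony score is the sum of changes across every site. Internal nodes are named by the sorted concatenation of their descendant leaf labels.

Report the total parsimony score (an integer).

site 0, node EI: E={A} ∩ I={A} → {A} (+0)
site 0, node EIT: EI={A} ∪ T={C} → {A,C} (+1)
site 0, node JL: J={T} ∪ L={G} → {G,T} (+1)
site 0, node JLP: JL={G,T} ∩ P={T} → {T} (+0)
site 0, node EIJLPT: EIT={A,C} ∪ JLP={T} → {A,C,T} (+1)
site 1, node EI: E={T} ∪ I={G} → {G,T} (+1)
site 1, node EIT: EI={G,T} ∩ T={T} → {T} (+0)
site 1, node JL: J={C} ∪ L={A} → {A,C} (+1)
site 1, node JLP: JL={A,C} ∪ P={G} → {A,C,G} (+1)
site 1, node EIJLPT: EIT={T} ∪ JLP={A,C,G} → {A,C,G,T} (+1)
site 2, node EI: E={A} ∪ I={C} → {A,C} (+1)
site 2, node EIT: EI={A,C} ∩ T={A} → {A} (+0)
site 2, node JL: J={T} ∪ L={A} → {A,T} (+1)
site 2, node JLP: JL={A,T} ∪ P={G} → {A,G,T} (+1)
site 2, node EIJLPT: EIT={A} ∩ JLP={A,G,T} → {A} (+0)
site 3, node EI: E={G} ∪ I={A} → {A,G} (+1)
site 3, node EIT: EI={A,G} ∩ T={A} → {A} (+0)
site 3, node JL: J={C} ∪ L={A} → {A,C} (+1)
site 3, node JLP: JL={A,C} ∩ P={A} → {A} (+0)
site 3, node EIJLPT: EIT={A} ∩ JLP={A} → {A} (+0)
per-site changes: [3, 4, 3, 2]; total = 12

12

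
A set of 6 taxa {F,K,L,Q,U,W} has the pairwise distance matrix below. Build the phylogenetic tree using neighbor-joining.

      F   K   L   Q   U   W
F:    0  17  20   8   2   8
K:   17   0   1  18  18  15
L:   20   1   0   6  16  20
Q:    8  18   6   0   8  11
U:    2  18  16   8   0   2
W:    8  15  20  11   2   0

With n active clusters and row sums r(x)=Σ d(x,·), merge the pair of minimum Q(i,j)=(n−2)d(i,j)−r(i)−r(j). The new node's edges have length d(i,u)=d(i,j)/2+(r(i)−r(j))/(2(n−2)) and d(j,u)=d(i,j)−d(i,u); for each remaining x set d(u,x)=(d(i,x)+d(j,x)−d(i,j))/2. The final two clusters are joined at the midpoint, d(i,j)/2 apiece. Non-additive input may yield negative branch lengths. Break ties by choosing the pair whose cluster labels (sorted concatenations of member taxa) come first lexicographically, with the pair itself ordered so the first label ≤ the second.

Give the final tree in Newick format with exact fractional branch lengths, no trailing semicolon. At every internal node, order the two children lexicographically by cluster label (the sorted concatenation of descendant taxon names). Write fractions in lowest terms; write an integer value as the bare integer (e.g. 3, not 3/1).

(((F:39/16,((K:5/4,L:-1/4):59/6,Q:5/3):77/16):25/16,U:-15/16):47/32,W:47/32)

1. join K+L (d=1, Q=-128) ⇒ KL; edges |K|=5/4, |L|=-1/4
  updated: d(F,KL)=18, d(KL,Q)=23/2, d(KL,U)=33/2, d(KL,W)=17
2. join KL+Q (d=23/2, Q=-67) ⇒ KLQ; edges |KL|=59/6, |Q|=5/3
  updated: d(F,KLQ)=29/4, d(KLQ,U)=13/2, d(KLQ,W)=33/4
3. join F+KLQ (d=29/4, Q=-99/4) ⇒ FKLQ; edges |F|=39/16, |KLQ|=77/16
  updated: d(FKLQ,U)=5/8, d(FKLQ,W)=9/2
4. join FKLQ+U (d=5/8, Q=-57/8) ⇒ FKLQU; edges |FKLQ|=25/16, |U|=-15/16
  updated: d(FKLQU,W)=47/16
5. join FKLQU+W (d=47/16) ⇒ FKLQUW; edges |FKLQU|=47/32, |W|=47/32
final tree: (((F:39/16,((K:5/4,L:-1/4):59/6,Q:5/3):77/16):25/16,U:-15/16):47/32,W:47/32)
total length: 373/16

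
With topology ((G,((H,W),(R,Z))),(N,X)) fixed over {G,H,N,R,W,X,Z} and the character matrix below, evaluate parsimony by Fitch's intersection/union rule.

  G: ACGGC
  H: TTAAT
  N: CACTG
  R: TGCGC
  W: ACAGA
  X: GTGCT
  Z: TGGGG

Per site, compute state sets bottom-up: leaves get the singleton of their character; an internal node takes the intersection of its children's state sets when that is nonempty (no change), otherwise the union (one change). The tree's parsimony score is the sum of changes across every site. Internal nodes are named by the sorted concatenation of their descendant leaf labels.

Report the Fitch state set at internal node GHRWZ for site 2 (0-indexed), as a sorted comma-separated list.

G

[col 0] HW: children H:{T}, W:{A} ∪→ {A,T}; cost 1
[col 0] RZ: children R:{T}, Z:{T} ∩→ {T}; cost 0
[col 0] HRWZ: children HW:{A,T}, RZ:{T} ∩→ {T}; cost 0
[col 0] GHRWZ: children G:{A}, HRWZ:{T} ∪→ {A,T}; cost 1
[col 0] NX: children N:{C}, X:{G} ∪→ {C,G}; cost 1
[col 0] GHNRWXZ: children GHRWZ:{A,T}, NX:{C,G} ∪→ {A,C,G,T}; cost 1
[col 1] HW: children H:{T}, W:{C} ∪→ {C,T}; cost 1
[col 1] RZ: children R:{G}, Z:{G} ∩→ {G}; cost 0
[col 1] HRWZ: children HW:{C,T}, RZ:{G} ∪→ {C,G,T}; cost 1
[col 1] GHRWZ: children G:{C}, HRWZ:{C,G,T} ∩→ {C}; cost 0
[col 1] NX: children N:{A}, X:{T} ∪→ {A,T}; cost 1
[col 1] GHNRWXZ: children GHRWZ:{C}, NX:{A,T} ∪→ {A,C,T}; cost 1
[col 2] HW: children H:{A}, W:{A} ∩→ {A}; cost 0
[col 2] RZ: children R:{C}, Z:{G} ∪→ {C,G}; cost 1
[col 2] HRWZ: children HW:{A}, RZ:{C,G} ∪→ {A,C,G}; cost 1
[col 2] GHRWZ: children G:{G}, HRWZ:{A,C,G} ∩→ {G}; cost 0
[col 2] NX: children N:{C}, X:{G} ∪→ {C,G}; cost 1
[col 2] GHNRWXZ: children GHRWZ:{G}, NX:{C,G} ∩→ {G}; cost 0
[col 3] HW: children H:{A}, W:{G} ∪→ {A,G}; cost 1
[col 3] RZ: children R:{G}, Z:{G} ∩→ {G}; cost 0
[col 3] HRWZ: children HW:{A,G}, RZ:{G} ∩→ {G}; cost 0
[col 3] GHRWZ: children G:{G}, HRWZ:{G} ∩→ {G}; cost 0
[col 3] NX: children N:{T}, X:{C} ∪→ {C,T}; cost 1
[col 3] GHNRWXZ: children GHRWZ:{G}, NX:{C,T} ∪→ {C,G,T}; cost 1
[col 4] HW: children H:{T}, W:{A} ∪→ {A,T}; cost 1
[col 4] RZ: children R:{C}, Z:{G} ∪→ {C,G}; cost 1
[col 4] HRWZ: children HW:{A,T}, RZ:{C,G} ∪→ {A,C,G,T}; cost 1
[col 4] GHRWZ: children G:{C}, HRWZ:{A,C,G,T} ∩→ {C}; cost 0
[col 4] NX: children N:{G}, X:{T} ∪→ {G,T}; cost 1
[col 4] GHNRWXZ: children GHRWZ:{C}, NX:{G,T} ∪→ {C,G,T}; cost 1
per-site changes: [4, 4, 3, 3, 5]; total = 19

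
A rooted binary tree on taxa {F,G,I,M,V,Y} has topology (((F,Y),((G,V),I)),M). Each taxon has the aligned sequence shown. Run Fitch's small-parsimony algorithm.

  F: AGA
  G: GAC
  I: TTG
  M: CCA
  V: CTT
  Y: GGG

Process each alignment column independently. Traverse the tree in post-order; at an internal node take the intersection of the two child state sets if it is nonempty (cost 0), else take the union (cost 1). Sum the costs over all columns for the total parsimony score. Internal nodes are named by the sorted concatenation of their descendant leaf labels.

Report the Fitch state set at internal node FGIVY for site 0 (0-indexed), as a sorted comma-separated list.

G

site 0, node FY: F={A} ∪ Y={G} → {A,G} (+1)
site 0, node GV: G={G} ∪ V={C} → {C,G} (+1)
site 0, node GIV: GV={C,G} ∪ I={T} → {C,G,T} (+1)
site 0, node FGIVY: FY={A,G} ∩ GIV={C,G,T} → {G} (+0)
site 0, node FGIMVY: FGIVY={G} ∪ M={C} → {C,G} (+1)
site 1, node FY: F={G} ∩ Y={G} → {G} (+0)
site 1, node GV: G={A} ∪ V={T} → {A,T} (+1)
site 1, node GIV: GV={A,T} ∩ I={T} → {T} (+0)
site 1, node FGIVY: FY={G} ∪ GIV={T} → {G,T} (+1)
site 1, node FGIMVY: FGIVY={G,T} ∪ M={C} → {C,G,T} (+1)
site 2, node FY: F={A} ∪ Y={G} → {A,G} (+1)
site 2, node GV: G={C} ∪ V={T} → {C,T} (+1)
site 2, node GIV: GV={C,T} ∪ I={G} → {C,G,T} (+1)
site 2, node FGIVY: FY={A,G} ∩ GIV={C,G,T} → {G} (+0)
site 2, node FGIMVY: FGIVY={G} ∪ M={A} → {A,G} (+1)
per-site changes: [4, 3, 4]; total = 11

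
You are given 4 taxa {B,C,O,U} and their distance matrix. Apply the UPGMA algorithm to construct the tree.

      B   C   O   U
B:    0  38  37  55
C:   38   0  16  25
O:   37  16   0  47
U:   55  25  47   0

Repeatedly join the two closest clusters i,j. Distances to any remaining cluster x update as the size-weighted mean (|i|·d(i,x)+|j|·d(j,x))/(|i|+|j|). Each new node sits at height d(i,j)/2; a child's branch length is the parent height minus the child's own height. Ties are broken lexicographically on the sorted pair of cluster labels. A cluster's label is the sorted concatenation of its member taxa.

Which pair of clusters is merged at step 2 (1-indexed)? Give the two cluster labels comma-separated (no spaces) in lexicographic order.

CO,U

iteration 1: select C,O (d=16); attach at lengths (8, 8); label the merged cluster CO
  updated: d(B,CO)=75/2, d(CO,U)=36
iteration 2: select CO,U (d=36); attach at lengths (10, 18); label the merged cluster COU
  updated: d(B,COU)=130/3
iteration 3: select B,COU (d=130/3); attach at lengths (65/3, 11/3); label the merged cluster BCOU
final tree: (B:65/3,((C:8,O:8):10,U:18):11/3)
total length: 208/3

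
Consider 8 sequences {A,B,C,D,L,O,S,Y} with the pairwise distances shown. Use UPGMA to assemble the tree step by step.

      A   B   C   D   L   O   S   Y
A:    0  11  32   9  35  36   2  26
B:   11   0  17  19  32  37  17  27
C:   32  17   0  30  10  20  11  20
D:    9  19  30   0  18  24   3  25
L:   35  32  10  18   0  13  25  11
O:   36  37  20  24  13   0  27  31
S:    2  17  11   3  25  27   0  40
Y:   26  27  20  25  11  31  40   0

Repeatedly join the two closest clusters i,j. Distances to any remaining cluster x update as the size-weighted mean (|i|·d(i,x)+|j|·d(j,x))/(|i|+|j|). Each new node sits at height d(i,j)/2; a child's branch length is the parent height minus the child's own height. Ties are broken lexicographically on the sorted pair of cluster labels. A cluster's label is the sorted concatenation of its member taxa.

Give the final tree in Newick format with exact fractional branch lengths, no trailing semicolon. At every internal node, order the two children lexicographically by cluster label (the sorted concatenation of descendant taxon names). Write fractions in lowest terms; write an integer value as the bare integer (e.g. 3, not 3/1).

1. join A+S (d=2) ⇒ AS; edges |A|=1, |S|=1
  updated: d(AS,B)=14, d(AS,C)=43/2, d(AS,D)=6, d(AS,L)=30, d(AS,O)=63/2, d(AS,Y)=33
2. join AS+D (d=6) ⇒ ADS; edges |AS|=2, |D|=3
  updated: d(ADS,B)=47/3, d(ADS,C)=73/3, d(ADS,L)=26, d(ADS,O)=29, d(ADS,Y)=91/3
3. join C+L (d=10) ⇒ CL; edges |C|=5, |L|=5
  updated: d(ADS,CL)=151/6, d(B,CL)=49/2, d(CL,O)=33/2, d(CL,Y)=31/2
4. join CL+Y (d=31/2) ⇒ CLY; edges |CL|=11/4, |Y|=31/4
  updated: d(ADS,CLY)=242/9, d(B,CLY)=76/3, d(CLY,O)=64/3
5. join ADS+B (d=47/3) ⇒ ABDS; edges |ADS|=29/6, |B|=47/6
  updated: d(ABDS,CLY)=53/2, d(ABDS,O)=31
6. join CLY+O (d=64/3) ⇒ CLOY; edges |CLY|=35/12, |O|=32/3
  updated: d(ABDS,CLOY)=221/8
7. join ABDS+CLOY (d=221/8) ⇒ ABCDLOSY; edges |ABDS|=287/48, |CLOY|=151/48
final tree: ((((A:1,S:1):2,D:3):29/6,B:47/6):287/48,(((C:5,L:5):11/4,Y:31/4):35/12,O:32/3):151/48)
total length: 503/8

((((A:1,S:1):2,D:3):29/6,B:47/6):287/48,(((C:5,L:5):11/4,Y:31/4):35/12,O:32/3):151/48)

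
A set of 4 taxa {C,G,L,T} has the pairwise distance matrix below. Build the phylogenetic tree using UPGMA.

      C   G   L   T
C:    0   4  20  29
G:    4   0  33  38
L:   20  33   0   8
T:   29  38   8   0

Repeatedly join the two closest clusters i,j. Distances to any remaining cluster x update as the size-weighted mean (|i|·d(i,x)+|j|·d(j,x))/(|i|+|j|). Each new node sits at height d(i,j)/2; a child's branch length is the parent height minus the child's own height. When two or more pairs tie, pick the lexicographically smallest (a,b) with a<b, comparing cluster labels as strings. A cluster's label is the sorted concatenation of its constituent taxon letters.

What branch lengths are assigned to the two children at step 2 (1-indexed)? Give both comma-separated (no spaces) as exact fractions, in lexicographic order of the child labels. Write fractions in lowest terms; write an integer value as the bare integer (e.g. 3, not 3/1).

iteration 1: select C,G (d=4); attach at lengths (2, 2); label the merged cluster CG
  updated: d(CG,L)=53/2, d(CG,T)=67/2
iteration 2: select L,T (d=8); attach at lengths (4, 4); label the merged cluster LT
  updated: d(CG,LT)=30
iteration 3: select CG,LT (d=30); attach at lengths (13, 11); label the merged cluster CGLT
final tree: ((C:2,G:2):13,(L:4,T:4):11)
total length: 36

4,4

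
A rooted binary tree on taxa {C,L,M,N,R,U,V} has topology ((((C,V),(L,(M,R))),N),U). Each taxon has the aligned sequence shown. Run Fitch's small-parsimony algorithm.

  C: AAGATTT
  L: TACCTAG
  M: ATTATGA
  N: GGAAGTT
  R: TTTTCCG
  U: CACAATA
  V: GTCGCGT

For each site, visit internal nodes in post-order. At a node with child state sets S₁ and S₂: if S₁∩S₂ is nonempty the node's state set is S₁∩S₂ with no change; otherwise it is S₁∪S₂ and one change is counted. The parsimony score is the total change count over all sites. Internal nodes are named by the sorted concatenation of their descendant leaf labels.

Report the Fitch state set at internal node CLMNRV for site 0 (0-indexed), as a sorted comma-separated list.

G

site 0, node CV: C={A} ∪ V={G} → {A,G} (+1)
site 0, node MR: M={A} ∪ R={T} → {A,T} (+1)
site 0, node LMR: L={T} ∩ MR={A,T} → {T} (+0)
site 0, node CLMRV: CV={A,G} ∪ LMR={T} → {A,G,T} (+1)
site 0, node CLMNRV: CLMRV={A,G,T} ∩ N={G} → {G} (+0)
site 0, node CLMNRUV: CLMNRV={G} ∪ U={C} → {C,G} (+1)
site 1, node CV: C={A} ∪ V={T} → {A,T} (+1)
site 1, node MR: M={T} ∩ R={T} → {T} (+0)
site 1, node LMR: L={A} ∪ MR={T} → {A,T} (+1)
site 1, node CLMRV: CV={A,T} ∩ LMR={A,T} → {A,T} (+0)
site 1, node CLMNRV: CLMRV={A,T} ∪ N={G} → {A,G,T} (+1)
site 1, node CLMNRUV: CLMNRV={A,G,T} ∩ U={A} → {A} (+0)
site 2, node CV: C={G} ∪ V={C} → {C,G} (+1)
site 2, node MR: M={T} ∩ R={T} → {T} (+0)
site 2, node LMR: L={C} ∪ MR={T} → {C,T} (+1)
site 2, node CLMRV: CV={C,G} ∩ LMR={C,T} → {C} (+0)
site 2, node CLMNRV: CLMRV={C} ∪ N={A} → {A,C} (+1)
site 2, node CLMNRUV: CLMNRV={A,C} ∩ U={C} → {C} (+0)
site 3, node CV: C={A} ∪ V={G} → {A,G} (+1)
site 3, node MR: M={A} ∪ R={T} → {A,T} (+1)
site 3, node LMR: L={C} ∪ MR={A,T} → {A,C,T} (+1)
site 3, node CLMRV: CV={A,G} ∩ LMR={A,C,T} → {A} (+0)
site 3, node CLMNRV: CLMRV={A} ∩ N={A} → {A} (+0)
site 3, node CLMNRUV: CLMNRV={A} ∩ U={A} → {A} (+0)
site 4, node CV: C={T} ∪ V={C} → {C,T} (+1)
site 4, node MR: M={T} ∪ R={C} → {C,T} (+1)
site 4, node LMR: L={T} ∩ MR={C,T} → {T} (+0)
site 4, node CLMRV: CV={C,T} ∩ LMR={T} → {T} (+0)
site 4, node CLMNRV: CLMRV={T} ∪ N={G} → {G,T} (+1)
site 4, node CLMNRUV: CLMNRV={G,T} ∪ U={A} → {A,G,T} (+1)
site 5, node CV: C={T} ∪ V={G} → {G,T} (+1)
site 5, node MR: M={G} ∪ R={C} → {C,G} (+1)
site 5, node LMR: L={A} ∪ MR={C,G} → {A,C,G} (+1)
site 5, node CLMRV: CV={G,T} ∩ LMR={A,C,G} → {G} (+0)
site 5, node CLMNRV: CLMRV={G} ∪ N={T} → {G,T} (+1)
site 5, node CLMNRUV: CLMNRV={G,T} ∩ U={T} → {T} (+0)
site 6, node CV: C={T} ∩ V={T} → {T} (+0)
site 6, node MR: M={A} ∪ R={G} → {A,G} (+1)
site 6, node LMR: L={G} ∩ MR={A,G} → {G} (+0)
site 6, node CLMRV: CV={T} ∪ LMR={G} → {G,T} (+1)
site 6, node CLMNRV: CLMRV={G,T} ∩ N={T} → {T} (+0)
site 6, node CLMNRUV: CLMNRV={T} ∪ U={A} → {A,T} (+1)
per-site changes: [4, 3, 3, 3, 4, 4, 3]; total = 24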